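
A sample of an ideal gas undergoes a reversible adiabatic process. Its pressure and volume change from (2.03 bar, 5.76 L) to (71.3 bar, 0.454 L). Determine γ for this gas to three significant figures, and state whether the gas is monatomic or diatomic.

γ ≈ 1.40; diatomic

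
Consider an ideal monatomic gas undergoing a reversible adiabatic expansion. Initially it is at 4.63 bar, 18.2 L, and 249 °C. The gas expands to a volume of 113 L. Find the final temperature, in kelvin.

Adiabatic: T₁V₁^(γ−1) = T₂V₂^(γ−1) ⇒ T₂ = T₁ (V₁/V₂)^(γ−1).
γ = 5/3 for a monatomic ideal gas.
T₁ = 249 °C = 522.1 K.
T₂ = 522.1 × (18.2/113)^(2/3) = 154.6 K.

T₂ ≈ 155 K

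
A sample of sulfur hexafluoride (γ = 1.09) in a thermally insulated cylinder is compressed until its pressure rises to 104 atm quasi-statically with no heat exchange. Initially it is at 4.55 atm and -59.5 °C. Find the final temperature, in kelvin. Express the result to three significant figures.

T₂ ≈ 277 K

Adiabatic: T₂/T₁ = (P₂/P₁)^((γ−1)/γ).
T₁ = -59.5 °C = 213.6 K.
T₂ = 213.6 × (104/4.55)^(0.0826) = 276.6 K.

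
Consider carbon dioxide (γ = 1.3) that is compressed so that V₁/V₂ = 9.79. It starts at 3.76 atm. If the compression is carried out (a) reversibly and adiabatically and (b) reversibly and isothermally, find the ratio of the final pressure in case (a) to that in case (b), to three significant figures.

Isothermal: P_b = P₁(V₁/V₂) = 3.76×9.79.
Adiabatic: P_a = P₁(V₁/V₂)^γ = 3.76×9.79^(1.3).
P_a/P_b = (V₁/V₂)^(γ−1) = 9.79^(0.3) = 1.983.

P_adiabatic / P_isothermal ≈ 1.98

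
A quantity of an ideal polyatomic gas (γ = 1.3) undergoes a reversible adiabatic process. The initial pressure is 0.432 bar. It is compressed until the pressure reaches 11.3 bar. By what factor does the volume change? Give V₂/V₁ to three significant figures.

From PV^γ = const, V₂/V₁ = (P₁/P₂)^(1/γ).
V₂/V₁ = (0.432/11.3)^(0.769) = 0.0812.

V₂/V₁ ≈ 0.0812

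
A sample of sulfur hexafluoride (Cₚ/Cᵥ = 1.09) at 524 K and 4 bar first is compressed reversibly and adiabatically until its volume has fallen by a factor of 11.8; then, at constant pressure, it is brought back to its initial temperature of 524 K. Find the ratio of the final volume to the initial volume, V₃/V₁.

Adiabatic step: V₂/V₁ = 0.08475; T₂ = T₁·11.8^(0.09) = 654.3 K.
Isobaric step: V₃/V₂ = T₃/T₂ = 524/654.3.
V₃/V₁ = (V₂/V₁)(V₃/V₂) = 0.08475 × (524/654.3) = 0.06787.

V₃/V₁ ≈ 0.0679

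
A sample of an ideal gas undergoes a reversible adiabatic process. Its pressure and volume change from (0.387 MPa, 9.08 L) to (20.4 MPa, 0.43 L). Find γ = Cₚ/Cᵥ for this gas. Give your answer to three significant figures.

γ ≈ 1.30

PV^γ = const ⇒ γ = ln(P₂/P₁) / ln(V₁/V₂).
γ = ln(20.4/0.387) / ln(9.08/0.43) = 1.3.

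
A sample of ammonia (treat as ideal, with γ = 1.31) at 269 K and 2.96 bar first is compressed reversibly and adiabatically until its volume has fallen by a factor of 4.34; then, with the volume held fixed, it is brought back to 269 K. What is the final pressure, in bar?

P₃ ≈ 12.8 bar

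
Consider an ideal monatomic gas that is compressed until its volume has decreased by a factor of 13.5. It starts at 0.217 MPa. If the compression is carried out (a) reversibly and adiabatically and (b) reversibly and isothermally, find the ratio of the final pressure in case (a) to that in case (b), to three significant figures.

For a monatomic ideal gas γ = 5/3.
Isothermal: P_b = P₁(V₁/V₂) = 0.217×13.5.
Adiabatic: P_a = P₁(V₁/V₂)^γ = 0.217×13.5^(5/3).
P_a/P_b = (V₁/V₂)^(γ−1) = 13.5^(2/3) = 5.67.

P_adiabatic / P_isothermal ≈ 5.67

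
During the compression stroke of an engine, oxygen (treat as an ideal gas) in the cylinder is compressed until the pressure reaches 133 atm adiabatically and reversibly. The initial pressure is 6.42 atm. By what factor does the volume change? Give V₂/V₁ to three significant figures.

From PV^γ = const, V₂/V₁ = (P₁/P₂)^(1/γ).
For a diatomic ideal gas γ = 7/5.
V₂/V₁ = (6.42/133)^(5/7) = 0.1148.

V₂/V₁ ≈ 0.115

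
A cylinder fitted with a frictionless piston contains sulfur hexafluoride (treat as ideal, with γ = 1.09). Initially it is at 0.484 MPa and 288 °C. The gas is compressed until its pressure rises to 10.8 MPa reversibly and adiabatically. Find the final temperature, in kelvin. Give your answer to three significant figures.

T₂ ≈ 725 K

Along an adiabat T P^((1−γ)/γ) is constant, so T₂ = T₁ (P₂/P₁)^((γ−1)/γ).
T₁ = 288 °C = 561.1 K.
T₂ = 561.1 × (10.8/0.484)^(0.0826) = 725.2 K.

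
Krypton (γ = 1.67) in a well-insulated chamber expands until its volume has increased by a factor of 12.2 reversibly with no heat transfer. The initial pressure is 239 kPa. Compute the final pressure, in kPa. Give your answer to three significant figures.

Adiabatic: P₁V₁^γ = P₂V₂^γ ⇒ P₂ = P₁ (V₁/V₂)^γ.
P₂ = 239 × (1/12.2)^(1.67) = 3.666 kPa.

P₂ ≈ 3.67 kPa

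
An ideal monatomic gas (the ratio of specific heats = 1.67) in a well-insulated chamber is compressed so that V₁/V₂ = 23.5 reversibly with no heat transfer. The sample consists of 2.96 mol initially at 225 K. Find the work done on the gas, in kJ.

Adiabatic: T₁V₁^(γ−1) = T₂V₂^(γ−1) ⇒ T₂ = T₁ (V₁/V₂)^(γ−1).
T₂ = 225 × 23.5^(0.67) = 1866 K.
Q = 0, so ΔU = W_on_gas = nCᵥΔT with Cᵥ = R/(γ−1) = 12.41 J/(mol·K).
ΔU = 2.96 × 12.41 × (1866 − 225) = 60260 J.

W ≈ 60.3 kJ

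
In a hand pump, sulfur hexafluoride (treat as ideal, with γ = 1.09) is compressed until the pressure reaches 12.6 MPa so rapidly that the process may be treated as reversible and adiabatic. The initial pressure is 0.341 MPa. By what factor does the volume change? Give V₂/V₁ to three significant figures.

From PV^γ = const, V₂/V₁ = (P₁/P₂)^(1/γ).
V₂/V₁ = (0.341/12.6)^(0.917) = 0.03646.

V₂/V₁ ≈ 0.0365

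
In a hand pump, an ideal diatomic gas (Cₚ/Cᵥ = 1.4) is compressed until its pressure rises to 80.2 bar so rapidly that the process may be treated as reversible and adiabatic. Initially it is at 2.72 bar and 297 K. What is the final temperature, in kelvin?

Adiabatic: T₂/T₁ = (P₂/P₁)^((γ−1)/γ).
T₂ = 297 × (80.2/2.72)^(0.286) = 781 K.

T₂ ≈ 781 K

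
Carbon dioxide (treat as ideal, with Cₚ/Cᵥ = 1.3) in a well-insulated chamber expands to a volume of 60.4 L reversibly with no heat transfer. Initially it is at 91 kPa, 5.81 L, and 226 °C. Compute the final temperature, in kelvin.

T₂ ≈ 247 K

Adiabatic: T₁V₁^(γ−1) = T₂V₂^(γ−1) ⇒ T₂ = T₁ (V₁/V₂)^(γ−1).
T₁ = 226 °C = 499.1 K.
T₂ = 499.1 × (5.81/60.4)^(0.3) = 247.3 K.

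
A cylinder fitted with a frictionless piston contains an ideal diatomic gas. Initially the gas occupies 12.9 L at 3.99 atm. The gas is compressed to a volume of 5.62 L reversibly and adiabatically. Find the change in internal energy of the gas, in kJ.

ΔU ≈ 5.14 kJ

γ = 7/5 for a diatomic ideal gas.
P₂ = P₁(V₁/V₂)^γ = 3.99×(12.9/5.62)^(7/5) = 12.77 atm.
For a reversible adiabat, W_by_gas = (P₁V₁ − P₂V₂)/(γ−1).
W_by = (404300×0.0129 − 1.294×10^6×0.00562) / (2/5) = -5140 J.
Q = 0 ⇒ ΔU = −W_by = 5140 J.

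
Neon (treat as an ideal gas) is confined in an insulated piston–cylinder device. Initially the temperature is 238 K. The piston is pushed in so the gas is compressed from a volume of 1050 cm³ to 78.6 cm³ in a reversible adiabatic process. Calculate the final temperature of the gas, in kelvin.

T₂ ≈ 1340 K

For a reversible adiabat TV^(γ−1) is constant, so T₂ = T₁ (V₁/V₂)^(γ−1).
For a monatomic ideal gas γ = 5/3, so γ−1 = 2/3.
T₂ = 238 × (1050/78.6)^(2/3) = 1340 K.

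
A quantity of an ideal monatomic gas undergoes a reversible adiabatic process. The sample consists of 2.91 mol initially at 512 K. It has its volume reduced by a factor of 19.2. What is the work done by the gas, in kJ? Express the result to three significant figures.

W ≈ -115 kJ

Adiabatic: T₁V₁^(γ−1) = T₂V₂^(γ−1) ⇒ T₂ = T₁ (V₁/V₂)^(γ−1).
γ = 5/3 for a monatomic ideal gas, so γ−1 = 2/3.
T₂ = 512 × 19.2^(2/3) = 3671 K.
Q = 0, so ΔU = W_on_gas = nCᵥΔT with Cᵥ = R/(γ−1) = 12.47 J/(mol·K).
ΔU = 2.91 × 12.47 × (3671 − 512) = 114600 J.
Work done by the gas = −ΔU = -114600 J.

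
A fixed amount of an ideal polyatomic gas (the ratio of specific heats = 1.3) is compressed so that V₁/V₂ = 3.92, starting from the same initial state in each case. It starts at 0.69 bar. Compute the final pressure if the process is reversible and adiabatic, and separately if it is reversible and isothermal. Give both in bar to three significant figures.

Isothermal: P₂ = P₁(V₁/V₂) = 0.69×3.92 = 2.705 bar.
Adiabatic: P₂ = P₁(V₁/V₂)^γ = 0.69×3.92^(1.3) = 4.075 bar.

adiabatic: 4.07 bar; isothermal: 2.70 bar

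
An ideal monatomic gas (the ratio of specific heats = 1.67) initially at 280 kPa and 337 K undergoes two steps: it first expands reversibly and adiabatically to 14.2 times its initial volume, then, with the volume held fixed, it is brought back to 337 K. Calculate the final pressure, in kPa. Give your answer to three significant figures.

P₃ ≈ 19.7 kPa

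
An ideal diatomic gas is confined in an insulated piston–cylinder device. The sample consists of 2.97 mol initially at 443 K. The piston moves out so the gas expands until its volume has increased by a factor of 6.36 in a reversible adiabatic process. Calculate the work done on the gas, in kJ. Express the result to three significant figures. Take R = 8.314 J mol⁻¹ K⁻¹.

Adiabatic: T₁V₁^(γ−1) = T₂V₂^(γ−1) ⇒ T₂ = T₁ (V₁/V₂)^(γ−1).
γ = 7/5 for a diatomic ideal gas, so γ−1 = 2/5.
T₂ = 443 × (1/6.36)^(2/5) = 211.4 K.
Q = 0, so ΔU = W_on_gas = nCᵥΔT with Cᵥ = R/(γ−1) = 20.79 J/(mol·K).
ΔU = 2.97 × 20.79 × (211.4 − 443) = -14300 J.

W ≈ -14.3 kJ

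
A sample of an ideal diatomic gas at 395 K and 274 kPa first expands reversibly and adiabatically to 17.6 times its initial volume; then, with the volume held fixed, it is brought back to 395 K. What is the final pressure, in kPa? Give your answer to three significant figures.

P₃ ≈ 15.6 kPa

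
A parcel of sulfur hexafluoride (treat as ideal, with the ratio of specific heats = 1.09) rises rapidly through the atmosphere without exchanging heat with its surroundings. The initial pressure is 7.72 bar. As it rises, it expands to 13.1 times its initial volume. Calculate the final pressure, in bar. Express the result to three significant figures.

Adiabatic: P₁V₁^γ = P₂V₂^γ ⇒ P₂ = P₁ (V₁/V₂)^γ.
P₂ = 7.72 × (1/13.1)^(1.09) = 0.4675 bar.

P₂ ≈ 0.468 bar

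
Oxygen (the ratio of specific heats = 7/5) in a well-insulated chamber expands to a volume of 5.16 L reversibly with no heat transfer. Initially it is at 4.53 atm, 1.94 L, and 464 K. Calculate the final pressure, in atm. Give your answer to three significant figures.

Since PV^γ is constant along a reversible adiabat, P₂ = P₁ (V₁/V₂)^γ.
P₂ = 4.53 × (1.94/5.16)^(7/5) = 1.152 atm.

P₂ ≈ 1.15 atm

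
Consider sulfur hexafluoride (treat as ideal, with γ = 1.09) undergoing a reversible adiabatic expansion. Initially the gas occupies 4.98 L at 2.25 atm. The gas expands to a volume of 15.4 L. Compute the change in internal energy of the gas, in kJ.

P₂ = P₁(V₁/V₂)^γ = 2.25×(4.98/15.4)^(1.09) = 0.6573 atm.
For a reversible adiabat, W_by_gas = (P₁V₁ − P₂V₂)/(γ−1).
W_by = (228000×0.00498 − 66600×0.0154) / (0.09) = 1219 J.
Q = 0 ⇒ ΔU = −W_by = -1219 J.

ΔU ≈ -1.22 kJ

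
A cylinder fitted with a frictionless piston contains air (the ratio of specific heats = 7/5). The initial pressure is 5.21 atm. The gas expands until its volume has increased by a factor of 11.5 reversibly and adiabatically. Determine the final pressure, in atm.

Since PV^γ is constant along a reversible adiabat, P₂ = P₁ (V₁/V₂)^γ.
P₂ = 5.21 × (1/11.5)^(7/5) = 0.1706 atm.

P₂ ≈ 0.171 atm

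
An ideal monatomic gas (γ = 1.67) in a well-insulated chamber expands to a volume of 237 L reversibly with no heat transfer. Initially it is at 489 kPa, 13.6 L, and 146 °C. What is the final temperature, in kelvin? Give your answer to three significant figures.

For a reversible adiabat TV^(γ−1) is constant, so T₂ = T₁ (V₁/V₂)^(γ−1).
T₁ = 146 °C = 419.1 K.
T₂ = 419.1 × (13.6/237)^(0.67) = 61.77 K.

T₂ ≈ 61.8 K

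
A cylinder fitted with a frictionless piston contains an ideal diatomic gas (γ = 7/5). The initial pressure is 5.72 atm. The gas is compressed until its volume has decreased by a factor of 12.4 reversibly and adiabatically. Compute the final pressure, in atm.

Adiabatic: P₁V₁^γ = P₂V₂^γ ⇒ P₂ = P₁ (V₁/V₂)^γ.
P₂ = 5.72 × 12.4^(7/5) = 194.2 atm.

P₂ ≈ 194 atm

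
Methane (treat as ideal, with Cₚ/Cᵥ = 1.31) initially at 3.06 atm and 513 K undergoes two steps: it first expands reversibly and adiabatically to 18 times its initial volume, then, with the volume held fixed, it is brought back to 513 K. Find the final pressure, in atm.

P₃ ≈ 0.170 atm

Adiabatic step (PV^γ = const): P₂ = 3.06×(1/18)^(1.31) = 0.06939 atm; T₂ = 513×(1/18)^(0.31) = 209.4 K.
Isochoric: P₃ = P₂(T₃/T₂) = 0.06939 × (513/209.4) = 0.17 atm.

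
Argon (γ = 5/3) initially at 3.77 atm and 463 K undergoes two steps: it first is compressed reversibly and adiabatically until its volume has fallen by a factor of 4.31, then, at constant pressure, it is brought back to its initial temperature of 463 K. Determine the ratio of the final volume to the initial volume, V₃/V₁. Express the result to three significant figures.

Adiabatic step: V₂/V₁ = 0.232; T₂ = T₁·4.31^(2/3) = 1226 K.
Isobaric step: V₃/V₂ = T₃/T₂ = 463/1226.
V₃/V₁ = (V₂/V₁)(V₃/V₂) = 0.232 × (463/1226) = 0.08761.

V₃/V₁ ≈ 0.0876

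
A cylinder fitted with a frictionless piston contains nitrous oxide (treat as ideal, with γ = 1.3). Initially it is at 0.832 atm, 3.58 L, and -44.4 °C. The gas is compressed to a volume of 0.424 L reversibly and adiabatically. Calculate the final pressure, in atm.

Since PV^γ is constant along a reversible adiabat, P₂ = P₁ (V₁/V₂)^γ.
P₂ = 0.832 × (3.58/0.424)^(1.3) = 13.32 atm.

P₂ ≈ 13.3 atm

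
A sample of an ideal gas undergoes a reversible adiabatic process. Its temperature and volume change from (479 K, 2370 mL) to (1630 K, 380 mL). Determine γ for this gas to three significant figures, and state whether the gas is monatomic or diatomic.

γ ≈ 1.67; monatomic

TV^(γ−1) = const ⇒ γ − 1 = ln(T₂/T₁) / ln(V₁/V₂).
γ = 1 + ln(1630/479) / ln(2370/380) = 1.669.
γ ≈ 1.67 is close to 5/3, so the gas is monatomic.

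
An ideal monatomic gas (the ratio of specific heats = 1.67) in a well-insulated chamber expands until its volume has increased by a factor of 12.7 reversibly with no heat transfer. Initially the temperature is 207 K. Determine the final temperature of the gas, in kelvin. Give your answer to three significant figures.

For a reversible adiabat TV^(γ−1) is constant, so T₂ = T₁ (V₁/V₂)^(γ−1).
T₂ = 207 × (1/12.7)^(0.67) = 37.71 K.

T₂ ≈ 37.7 K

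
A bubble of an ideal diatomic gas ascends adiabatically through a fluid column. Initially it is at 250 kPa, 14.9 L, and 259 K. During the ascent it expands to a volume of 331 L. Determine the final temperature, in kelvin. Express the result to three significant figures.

Adiabatic: T₁V₁^(γ−1) = T₂V₂^(γ−1) ⇒ T₂ = T₁ (V₁/V₂)^(γ−1).
γ = 7/5 for a diatomic ideal gas.
T₂ = 259 × (14.9/331)^(2/5) = 74.93 K.

T₂ ≈ 74.9 K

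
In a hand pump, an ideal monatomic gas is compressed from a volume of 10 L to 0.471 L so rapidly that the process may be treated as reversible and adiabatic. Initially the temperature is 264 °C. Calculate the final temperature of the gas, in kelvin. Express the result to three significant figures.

Adiabatic: T₁V₁^(γ−1) = T₂V₂^(γ−1) ⇒ T₂ = T₁ (V₁/V₂)^(γ−1).
For a monatomic ideal gas γ = 5/3, so γ−1 = 2/3.
T₁ = 264 °C = 537.1 K.
T₂ = 537.1 × (10/0.471)^(2/3) = 4119 K.

T₂ ≈ 4120 K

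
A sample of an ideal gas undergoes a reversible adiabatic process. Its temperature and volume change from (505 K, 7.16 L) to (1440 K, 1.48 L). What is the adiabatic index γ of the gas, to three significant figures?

γ ≈ 1.66

TV^(γ−1) = const ⇒ γ − 1 = ln(T₂/T₁) / ln(V₁/V₂).
γ = 1 + ln(1440/505) / ln(7.16/1.48) = 1.665.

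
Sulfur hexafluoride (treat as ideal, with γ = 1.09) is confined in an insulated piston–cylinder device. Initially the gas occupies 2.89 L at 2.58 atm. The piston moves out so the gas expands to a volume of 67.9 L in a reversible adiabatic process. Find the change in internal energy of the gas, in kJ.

ΔU ≈ -2.08 kJ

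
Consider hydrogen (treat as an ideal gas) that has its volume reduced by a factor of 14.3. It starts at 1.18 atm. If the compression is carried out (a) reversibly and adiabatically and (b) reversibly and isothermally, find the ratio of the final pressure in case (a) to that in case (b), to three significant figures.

P_adiabatic / P_isothermal ≈ 2.90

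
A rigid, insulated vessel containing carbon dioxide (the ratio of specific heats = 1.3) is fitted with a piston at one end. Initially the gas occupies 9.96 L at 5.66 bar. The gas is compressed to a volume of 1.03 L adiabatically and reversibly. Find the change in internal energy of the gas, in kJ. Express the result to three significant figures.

P₂ = P₁(V₁/V₂)^γ = 5.66×(9.96/1.03)^(1.3) = 108.1 bar.
For a reversible adiabat, W_by_gas = (P₁V₁ − P₂V₂)/(γ−1).
W_by = (566000×0.00996 − 1.081×10^7×0.00103) / (0.3) = -18330 J.
Q = 0 ⇒ ΔU = −W_by = 18330 J.

ΔU ≈ 18.3 kJ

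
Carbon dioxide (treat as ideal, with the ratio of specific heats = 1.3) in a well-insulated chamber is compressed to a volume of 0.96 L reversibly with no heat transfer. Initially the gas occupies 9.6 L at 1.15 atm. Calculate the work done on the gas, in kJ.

P₂ = P₁(V₁/V₂)^γ = 1.15×(9.6/0.96)^(1.3) = 22.95 atm.
For a reversible adiabat, W_by_gas = (P₁V₁ − P₂V₂)/(γ−1).
W_by = (116500×0.0096 − 2.325×10^6×0.00096) / (0.3) = -3711 J.
W_on_gas = −W_by = 3711 J.

W ≈ 3.71 kJ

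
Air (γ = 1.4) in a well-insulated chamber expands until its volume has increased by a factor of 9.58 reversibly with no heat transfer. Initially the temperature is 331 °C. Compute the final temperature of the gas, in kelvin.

For a reversible adiabat TV^(γ−1) is constant, so T₂ = T₁ (V₁/V₂)^(γ−1).
T₁ = 331 °C = 604.1 K.
T₂ = 604.1 × (1/9.58)^(0.4) = 244.7 K.

T₂ ≈ 245 K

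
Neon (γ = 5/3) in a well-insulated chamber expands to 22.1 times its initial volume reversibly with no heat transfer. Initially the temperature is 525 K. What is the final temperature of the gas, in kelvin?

T₂ ≈ 66.7 K

Adiabatic: T₁V₁^(γ−1) = T₂V₂^(γ−1) ⇒ T₂ = T₁ (V₁/V₂)^(γ−1).
T₂ = 525 × (1/22.1)^(2/3) = 66.66 K.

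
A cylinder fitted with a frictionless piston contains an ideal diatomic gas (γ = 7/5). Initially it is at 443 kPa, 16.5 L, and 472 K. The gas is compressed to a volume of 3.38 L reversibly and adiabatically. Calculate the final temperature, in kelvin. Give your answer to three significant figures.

T₂ ≈ 890 K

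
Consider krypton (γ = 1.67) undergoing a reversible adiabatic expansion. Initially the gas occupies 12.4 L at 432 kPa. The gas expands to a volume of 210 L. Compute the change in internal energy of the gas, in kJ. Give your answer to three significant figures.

ΔU ≈ -6.79 kJ

P₂ = P₁(V₁/V₂)^γ = 432×(12.4/210)^(1.67) = 3.832 kPa.
For a reversible adiabat, W_by_gas = (P₁V₁ − P₂V₂)/(γ−1).
W_by = (432000×0.0124 − 3832×0.21) / (0.67) = 6794 J.
Q = 0 ⇒ ΔU = −W_by = -6794 J.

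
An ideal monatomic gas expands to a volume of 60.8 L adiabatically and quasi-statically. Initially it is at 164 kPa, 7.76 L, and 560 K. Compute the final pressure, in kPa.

Adiabatic: P₁V₁^γ = P₂V₂^γ ⇒ P₂ = P₁ (V₁/V₂)^γ.
γ = 5/3 for a monatomic ideal gas.
P₂ = 164 × (7.76/60.8)^(5/3) = 5.306 kPa.

P₂ ≈ 5.31 kPa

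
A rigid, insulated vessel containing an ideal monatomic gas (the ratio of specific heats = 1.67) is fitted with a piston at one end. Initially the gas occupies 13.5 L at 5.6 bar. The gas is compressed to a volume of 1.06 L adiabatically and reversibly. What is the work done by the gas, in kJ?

W ≈ -50.8 kJ

P₂ = P₁(V₁/V₂)^γ = 5.6×(13.5/1.06)^(1.67) = 392.3 bar.
For a reversible adiabat, W_by_gas = (P₁V₁ − P₂V₂)/(γ−1).
W_by = (560000×0.0135 − 3.923×10^7×0.00106) / (0.67) = -50780 J.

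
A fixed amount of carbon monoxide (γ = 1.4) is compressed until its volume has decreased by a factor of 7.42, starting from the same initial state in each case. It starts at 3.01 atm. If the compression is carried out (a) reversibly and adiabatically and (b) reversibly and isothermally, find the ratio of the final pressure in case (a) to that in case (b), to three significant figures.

P_adiabatic / P_isothermal ≈ 2.23

Isothermal: P_b = P₁(V₁/V₂) = 3.01×7.42.
Adiabatic: P_a = P₁(V₁/V₂)^γ = 3.01×7.42^(1.4).
P_a/P_b = (V₁/V₂)^(γ−1) = 7.42^(0.4) = 2.229.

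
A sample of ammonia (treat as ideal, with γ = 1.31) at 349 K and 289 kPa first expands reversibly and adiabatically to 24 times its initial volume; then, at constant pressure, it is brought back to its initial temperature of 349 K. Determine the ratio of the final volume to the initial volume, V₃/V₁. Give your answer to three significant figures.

V₃/V₁ ≈ 64.3

Adiabatic step: V₂/V₁ = 24; T₂ = T₁·(1/24)^(0.31) = 130.3 K.
Isobaric step: V₃/V₂ = T₃/T₂ = 349/130.3.
V₃/V₁ = (V₂/V₁)(V₃/V₂) = 24 × (349/130.3) = 64.28.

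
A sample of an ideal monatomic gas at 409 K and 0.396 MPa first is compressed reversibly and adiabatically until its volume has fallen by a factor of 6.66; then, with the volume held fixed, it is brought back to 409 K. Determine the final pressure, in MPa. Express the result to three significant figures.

For a monatomic ideal gas γ = 5/3.
Adiabatic step (PV^γ = const): P₂ = 0.396×6.66^(5/3) = 9.336 MPa; T₂ = 409×6.66^(2/3) = 1448 K.
Isochoric: P₃ = P₂(T₃/T₂) = 9.336 × (409/1448) = 2.637 MPa.

P₃ ≈ 2.64 MPa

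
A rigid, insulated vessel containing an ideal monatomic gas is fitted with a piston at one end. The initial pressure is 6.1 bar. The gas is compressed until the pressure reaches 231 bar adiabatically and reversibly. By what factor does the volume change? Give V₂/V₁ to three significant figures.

V₂/V₁ ≈ 0.113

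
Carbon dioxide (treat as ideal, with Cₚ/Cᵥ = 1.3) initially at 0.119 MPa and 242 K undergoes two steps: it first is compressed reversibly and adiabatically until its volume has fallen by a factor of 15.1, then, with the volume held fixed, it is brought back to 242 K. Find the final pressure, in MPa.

Adiabatic step (PV^γ = const): P₂ = 0.119×15.1^(1.3) = 4.057 MPa; T₂ = 242×15.1^(0.3) = 546.4 K.
Isochoric: P₃ = P₂(T₃/T₂) = 4.057 × (242/546.4) = 1.797 MPa.

P₃ ≈ 1.80 MPa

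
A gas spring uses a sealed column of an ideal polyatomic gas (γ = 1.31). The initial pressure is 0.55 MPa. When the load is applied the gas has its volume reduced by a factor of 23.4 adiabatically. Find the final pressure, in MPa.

P₂ ≈ 34.2 MPa

Adiabatic: P₁V₁^γ = P₂V₂^γ ⇒ P₂ = P₁ (V₁/V₂)^γ.
P₂ = 0.55 × 23.4^(1.31) = 34.2 MPa.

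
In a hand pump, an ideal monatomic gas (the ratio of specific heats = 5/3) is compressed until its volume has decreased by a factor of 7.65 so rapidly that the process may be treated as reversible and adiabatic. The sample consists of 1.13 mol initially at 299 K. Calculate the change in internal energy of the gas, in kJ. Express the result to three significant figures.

For a reversible adiabat TV^(γ−1) is constant, so T₂ = T₁ (V₁/V₂)^(γ−1).
T₂ = 299 × 7.65^(2/3) = 1161 K.
Q = 0, so ΔU = W_on_gas = nCᵥΔT with Cᵥ = R/(γ−1) = 12.47 J/(mol·K).
ΔU = 1.13 × 12.47 × (1161 − 299) = 12150 J.

ΔU ≈ 12.1 kJ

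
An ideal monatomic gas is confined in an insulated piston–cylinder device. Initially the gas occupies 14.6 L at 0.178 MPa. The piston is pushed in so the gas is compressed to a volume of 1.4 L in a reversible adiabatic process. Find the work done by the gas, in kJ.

W ≈ -14.7 kJ

γ = 5/3 for a monatomic ideal gas.
P₂ = P₁(V₁/V₂)^γ = 0.178×(14.6/1.4)^(5/3) = 8.861 MPa.
For a reversible adiabat, W_by_gas = (P₁V₁ − P₂V₂)/(γ−1).
W_by = (178000×0.0146 − 8.861×10^6×0.0014) / (2/3) = -14710 J.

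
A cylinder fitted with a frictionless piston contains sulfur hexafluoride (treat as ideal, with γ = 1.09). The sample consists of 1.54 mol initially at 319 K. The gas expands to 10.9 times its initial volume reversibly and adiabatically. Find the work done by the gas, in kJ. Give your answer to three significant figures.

W ≈ 8.78 kJ

Adiabatic: T₁V₁^(γ−1) = T₂V₂^(γ−1) ⇒ T₂ = T₁ (V₁/V₂)^(γ−1).
T₂ = 319 × (1/10.9)^(0.09) = 257.3 K.
Q = 0, so ΔU = W_on_gas = nCᵥΔT with Cᵥ = R/(γ−1) = 92.38 J/(mol·K).
ΔU = 1.54 × 92.38 × (257.3 − 319) = -8779 J.
Work done by the gas = −ΔU = 8779 J.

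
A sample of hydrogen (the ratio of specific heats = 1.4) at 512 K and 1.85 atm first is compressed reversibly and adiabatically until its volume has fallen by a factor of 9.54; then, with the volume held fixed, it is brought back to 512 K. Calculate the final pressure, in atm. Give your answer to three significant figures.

P₃ ≈ 17.6 atm

Adiabatic step (PV^γ = const): P₂ = 1.85×9.54^(1.4) = 43.51 atm; T₂ = 512×9.54^(0.4) = 1262 K.
Isochoric: P₃ = P₂(T₃/T₂) = 43.51 × (512/1262) = 17.65 atm.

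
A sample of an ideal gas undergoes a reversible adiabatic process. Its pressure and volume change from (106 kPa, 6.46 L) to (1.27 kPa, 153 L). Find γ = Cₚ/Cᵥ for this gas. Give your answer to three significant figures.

PV^γ = const ⇒ γ = ln(P₂/P₁) / ln(V₁/V₂).
γ = ln(1.27/106) / ln(6.46/153) = 1.398.

γ ≈ 1.40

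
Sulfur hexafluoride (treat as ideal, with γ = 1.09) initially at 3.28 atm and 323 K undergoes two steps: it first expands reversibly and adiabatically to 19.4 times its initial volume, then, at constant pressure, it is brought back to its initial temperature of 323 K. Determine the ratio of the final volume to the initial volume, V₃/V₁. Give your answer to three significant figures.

Adiabatic step: V₂/V₁ = 19.4; T₂ = T₁·(1/19.4)^(0.09) = 247.3 K.
Isobaric step: V₃/V₂ = T₃/T₂ = 323/247.3.
V₃/V₁ = (V₂/V₁)(V₃/V₂) = 19.4 × (323/247.3) = 25.33.

V₃/V₁ ≈ 25.3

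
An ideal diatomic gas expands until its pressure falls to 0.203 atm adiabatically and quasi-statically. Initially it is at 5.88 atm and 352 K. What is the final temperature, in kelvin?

Along an adiabat T P^((1−γ)/γ) is constant, so T₂ = T₁ (P₂/P₁)^((γ−1)/γ).
For a diatomic ideal gas γ = 7/5, so (γ−1)/γ = 2/7.
T₂ = 352 × (0.203/5.88)^(2/7) = 134.5 K.

T₂ ≈ 135 K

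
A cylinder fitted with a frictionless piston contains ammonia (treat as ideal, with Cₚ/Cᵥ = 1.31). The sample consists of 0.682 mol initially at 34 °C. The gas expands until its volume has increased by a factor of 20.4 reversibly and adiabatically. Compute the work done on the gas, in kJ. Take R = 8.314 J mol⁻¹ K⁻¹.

For a reversible adiabat TV^(γ−1) is constant, so T₂ = T₁ (V₁/V₂)^(γ−1).
T₁ = 34 °C = 307.1 K.
T₂ = 307.1 × (1/20.4)^(0.31) = 120.6 K.
Q = 0, so ΔU = W_on_gas = nCᵥΔT with Cᵥ = R/(γ−1) = 26.82 J/(mol·K).
ΔU = 0.682 × 26.82 × (120.6 − 307.1) = -3412 J.

W ≈ -3.41 kJ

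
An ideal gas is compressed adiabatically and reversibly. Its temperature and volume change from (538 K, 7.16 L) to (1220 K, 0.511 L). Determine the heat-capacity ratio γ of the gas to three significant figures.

γ ≈ 1.31

TV^(γ−1) = const ⇒ γ − 1 = ln(T₂/T₁) / ln(V₁/V₂).
γ = 1 + ln(1220/538) / ln(7.16/0.511) = 1.31.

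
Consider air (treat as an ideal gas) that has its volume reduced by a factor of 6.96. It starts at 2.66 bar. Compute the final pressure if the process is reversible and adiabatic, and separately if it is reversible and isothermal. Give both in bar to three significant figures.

For a diatomic ideal gas γ = 7/5.
Isothermal: P₂ = P₁(V₁/V₂) = 2.66×6.96 = 18.51 bar.
Adiabatic: P₂ = P₁(V₁/V₂)^γ = 2.66×6.96^(7/5) = 40.23 bar.

adiabatic: 40.2 bar; isothermal: 18.5 bar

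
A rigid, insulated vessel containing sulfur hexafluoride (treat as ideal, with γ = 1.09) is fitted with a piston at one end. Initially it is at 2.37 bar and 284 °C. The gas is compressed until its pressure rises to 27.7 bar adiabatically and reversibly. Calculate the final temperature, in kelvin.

Along an adiabat T P^((1−γ)/γ) is constant, so T₂ = T₁ (P₂/P₁)^((γ−1)/γ).
T₁ = 284 °C = 557.1 K.
T₂ = 557.1 × (27.7/2.37)^(0.0826) = 682.5 K.

T₂ ≈ 683 K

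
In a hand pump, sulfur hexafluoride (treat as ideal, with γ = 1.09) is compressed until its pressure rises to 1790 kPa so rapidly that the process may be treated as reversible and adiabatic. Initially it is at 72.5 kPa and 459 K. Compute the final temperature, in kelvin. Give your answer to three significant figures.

T₂ ≈ 598 K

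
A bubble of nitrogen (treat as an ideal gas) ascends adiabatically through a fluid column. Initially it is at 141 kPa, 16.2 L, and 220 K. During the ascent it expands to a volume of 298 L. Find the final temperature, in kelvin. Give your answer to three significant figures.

For a reversible adiabat TV^(γ−1) is constant, so T₂ = T₁ (V₁/V₂)^(γ−1).
γ = 7/5 for a diatomic ideal gas.
T₂ = 220 × (16.2/298)^(2/5) = 68.63 K.

T₂ ≈ 68.6 K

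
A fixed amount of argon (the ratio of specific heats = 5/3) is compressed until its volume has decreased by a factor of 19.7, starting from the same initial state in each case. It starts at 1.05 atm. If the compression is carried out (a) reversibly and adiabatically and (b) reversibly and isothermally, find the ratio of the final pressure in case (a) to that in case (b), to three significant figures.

Isothermal: P_b = P₁(V₁/V₂) = 1.05×19.7.
Adiabatic: P_a = P₁(V₁/V₂)^γ = 1.05×19.7^(5/3).
P_a/P_b = (V₁/V₂)^(γ−1) = 19.7^(2/3) = 7.294.

P_adiabatic / P_isothermal ≈ 7.29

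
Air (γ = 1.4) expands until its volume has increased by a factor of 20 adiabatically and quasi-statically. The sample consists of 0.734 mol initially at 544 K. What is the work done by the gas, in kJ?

W ≈ 5.80 kJ

Adiabatic: T₁V₁^(γ−1) = T₂V₂^(γ−1) ⇒ T₂ = T₁ (V₁/V₂)^(γ−1).
T₂ = 544 × (1/20)^(0.4) = 164.1 K.
Q = 0, so ΔU = W_on_gas = nCᵥΔT with Cᵥ = R/(γ−1) = 20.79 J/(mol·K).
ΔU = 0.734 × 20.79 × (164.1 − 544) = -5795 J.
Work done by the gas = −ΔU = 5795 J.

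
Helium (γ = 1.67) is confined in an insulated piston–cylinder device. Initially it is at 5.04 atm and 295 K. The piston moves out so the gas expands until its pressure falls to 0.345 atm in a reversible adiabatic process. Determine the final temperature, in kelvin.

T₂ ≈ 101 K

Along an adiabat T P^((1−γ)/γ) is constant, so T₂ = T₁ (P₂/P₁)^((γ−1)/γ).
T₂ = 295 × (0.345/5.04)^(0.401) = 100.6 K.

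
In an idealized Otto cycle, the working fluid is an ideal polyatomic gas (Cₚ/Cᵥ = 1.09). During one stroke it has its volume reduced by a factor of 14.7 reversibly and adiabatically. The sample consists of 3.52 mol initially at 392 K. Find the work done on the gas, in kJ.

For a reversible adiabat TV^(γ−1) is constant, so T₂ = T₁ (V₁/V₂)^(γ−1).
T₂ = 392 × 14.7^(0.09) = 499.3 K.
Q = 0, so ΔU = W_on_gas = nCᵥΔT with Cᵥ = R/(γ−1) = 92.38 J/(mol·K).
ΔU = 3.52 × 92.38 × (499.3 − 392) = 34880 J.

W ≈ 34.9 kJ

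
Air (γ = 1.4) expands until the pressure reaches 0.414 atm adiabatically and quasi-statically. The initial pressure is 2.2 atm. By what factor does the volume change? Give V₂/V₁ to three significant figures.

From PV^γ = const, V₂/V₁ = (P₁/P₂)^(1/γ).
V₂/V₁ = (2.2/0.414)^(0.714) = 3.297.

V₂/V₁ ≈ 3.30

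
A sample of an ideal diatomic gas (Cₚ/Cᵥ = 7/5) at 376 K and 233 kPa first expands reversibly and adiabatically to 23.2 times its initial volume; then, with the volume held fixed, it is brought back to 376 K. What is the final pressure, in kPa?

Adiabatic step (PV^γ = const): P₂ = 233×(1/23.2)^(7/5) = 2.855 kPa; T₂ = 376×(1/23.2)^(2/5) = 106.9 K.
Isochoric: P₃ = P₂(T₃/T₂) = 2.855 × (376/106.9) = 10.04 kPa.

P₃ ≈ 10.0 kPa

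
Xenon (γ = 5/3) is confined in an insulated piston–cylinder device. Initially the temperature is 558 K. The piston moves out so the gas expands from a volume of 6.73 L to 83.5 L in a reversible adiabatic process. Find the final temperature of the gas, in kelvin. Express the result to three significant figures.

T₂ ≈ 104 K

Adiabatic: T₁V₁^(γ−1) = T₂V₂^(γ−1) ⇒ T₂ = T₁ (V₁/V₂)^(γ−1).
T₂ = 558 × (6.73/83.5)^(2/3) = 104.1 K.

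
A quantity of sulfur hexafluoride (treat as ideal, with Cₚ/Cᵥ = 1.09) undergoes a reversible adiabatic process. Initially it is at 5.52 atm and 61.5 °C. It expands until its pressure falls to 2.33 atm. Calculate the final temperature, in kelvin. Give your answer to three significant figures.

T₂ ≈ 312 K

Adiabatic: T₂/T₁ = (P₂/P₁)^((γ−1)/γ).
T₁ = 61.5 °C = 334.6 K.
T₂ = 334.6 × (2.33/5.52)^(0.0826) = 311.6 K.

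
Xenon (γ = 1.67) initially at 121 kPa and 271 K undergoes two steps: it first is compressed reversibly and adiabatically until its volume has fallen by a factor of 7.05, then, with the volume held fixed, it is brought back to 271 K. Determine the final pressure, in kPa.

P₃ ≈ 853 kPa

Adiabatic step (PV^γ = const): P₂ = 121×7.05^(1.67) = 3157 kPa; T₂ = 271×7.05^(0.67) = 1003 K.
Isochoric: P₃ = P₂(T₃/T₂) = 3157 × (271/1003) = 853 kPa.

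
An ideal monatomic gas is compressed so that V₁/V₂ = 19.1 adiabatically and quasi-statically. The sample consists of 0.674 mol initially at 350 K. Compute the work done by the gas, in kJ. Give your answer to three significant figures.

For a reversible adiabat TV^(γ−1) is constant, so T₂ = T₁ (V₁/V₂)^(γ−1).
γ = 5/3 for a monatomic ideal gas, so γ−1 = 2/3.
T₂ = 350 × 19.1^(2/3) = 2501 K.
Q = 0, so ΔU = W_on_gas = nCᵥΔT with Cᵥ = R/(γ−1) = 12.47 J/(mol·K).
ΔU = 0.674 × 12.47 × (2501 − 350) = 18080 J.
Work done by the gas = −ΔU = -18080 J.

W ≈ -18.1 kJ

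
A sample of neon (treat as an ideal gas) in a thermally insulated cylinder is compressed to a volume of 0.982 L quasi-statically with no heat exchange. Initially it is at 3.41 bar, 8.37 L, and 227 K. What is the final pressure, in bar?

P₂ ≈ 121 bar

Since PV^γ is constant along a reversible adiabat, P₂ = P₁ (V₁/V₂)^γ.
γ = 5/3 for a monatomic ideal gas.
P₂ = 3.41 × (8.37/0.982)^(5/3) = 121.3 bar.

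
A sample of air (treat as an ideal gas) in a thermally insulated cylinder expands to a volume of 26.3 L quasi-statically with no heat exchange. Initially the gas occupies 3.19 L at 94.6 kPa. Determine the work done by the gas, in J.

γ = 7/5 for a diatomic ideal gas.
P₂ = P₁(V₁/V₂)^γ = 94.6×(3.19/26.3)^(7/5) = 4.935 kPa.
For a reversible adiabat, W_by_gas = (P₁V₁ − P₂V₂)/(γ−1).
W_by = (94600×0.00319 − 4935×0.0263) / (2/5) = 430 J.

W ≈ 430 J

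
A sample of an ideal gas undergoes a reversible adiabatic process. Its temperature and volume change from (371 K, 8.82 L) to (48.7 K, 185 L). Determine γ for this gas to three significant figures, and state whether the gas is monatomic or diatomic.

TV^(γ−1) = const ⇒ γ − 1 = ln(T₂/T₁) / ln(V₁/V₂).
γ = 1 + ln(48.7/371) / ln(8.82/185) = 1.667.
γ ≈ 1.67 is close to 5/3, so the gas is monatomic.

γ ≈ 1.67; monatomic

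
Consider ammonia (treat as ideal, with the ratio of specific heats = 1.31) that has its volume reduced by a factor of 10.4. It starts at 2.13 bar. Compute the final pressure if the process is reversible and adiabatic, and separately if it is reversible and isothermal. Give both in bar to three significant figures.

Isothermal: P₂ = P₁(V₁/V₂) = 2.13×10.4 = 22.15 bar.
Adiabatic: P₂ = P₁(V₁/V₂)^γ = 2.13×10.4^(1.31) = 45.78 bar.

adiabatic: 45.8 bar; isothermal: 22.2 bar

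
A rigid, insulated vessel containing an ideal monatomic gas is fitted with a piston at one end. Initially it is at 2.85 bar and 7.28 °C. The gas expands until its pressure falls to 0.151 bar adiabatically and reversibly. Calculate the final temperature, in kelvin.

Adiabatic: T₂/T₁ = (P₂/P₁)^((γ−1)/γ).
For a monatomic ideal gas γ = 5/3, so (γ−1)/γ = 2/5.
T₁ = 7.28 °C = 280.4 K.
T₂ = 280.4 × (0.151/2.85)^(2/5) = 86.59 K.

T₂ ≈ 86.6 K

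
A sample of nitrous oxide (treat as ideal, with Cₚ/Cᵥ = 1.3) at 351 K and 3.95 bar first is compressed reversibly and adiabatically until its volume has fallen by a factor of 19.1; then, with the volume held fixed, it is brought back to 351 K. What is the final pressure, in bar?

P₃ ≈ 75.4 bar

Adiabatic step (PV^γ = const): P₂ = 3.95×19.1^(1.3) = 182.8 bar; T₂ = 351×19.1^(0.3) = 850.4 K.
Isochoric: P₃ = P₂(T₃/T₂) = 182.8 × (351/850.4) = 75.44 bar.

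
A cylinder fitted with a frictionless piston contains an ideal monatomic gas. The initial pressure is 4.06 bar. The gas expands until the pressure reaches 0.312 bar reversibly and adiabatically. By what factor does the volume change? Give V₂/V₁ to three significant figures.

V₂/V₁ ≈ 4.66

From PV^γ = const, V₂/V₁ = (P₁/P₂)^(1/γ).
For a monatomic ideal gas γ = 5/3.
V₂/V₁ = (4.06/0.312)^(3/5) = 4.663.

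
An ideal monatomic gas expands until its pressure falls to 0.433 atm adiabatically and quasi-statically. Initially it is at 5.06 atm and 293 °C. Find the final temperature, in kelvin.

T₂ ≈ 212 K

Along an adiabat T P^((1−γ)/γ) is constant, so T₂ = T₁ (P₂/P₁)^((γ−1)/γ).
For a monatomic ideal gas γ = 5/3, so (γ−1)/γ = 2/5.
T₁ = 293 °C = 566.1 K.
T₂ = 566.1 × (0.433/5.06)^(2/5) = 211.8 K.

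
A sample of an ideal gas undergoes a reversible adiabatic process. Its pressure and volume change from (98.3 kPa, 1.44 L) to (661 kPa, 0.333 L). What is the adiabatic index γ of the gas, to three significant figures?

γ ≈ 1.30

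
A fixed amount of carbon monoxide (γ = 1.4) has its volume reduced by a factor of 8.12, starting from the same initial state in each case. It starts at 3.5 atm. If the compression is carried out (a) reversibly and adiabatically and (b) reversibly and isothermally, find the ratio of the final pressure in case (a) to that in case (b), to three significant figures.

Isothermal: P_b = P₁(V₁/V₂) = 3.5×8.12.
Adiabatic: P_a = P₁(V₁/V₂)^γ = 3.5×8.12^(1.4).
P_a/P_b = (V₁/V₂)^(γ−1) = 8.12^(0.4) = 2.311.

P_adiabatic / P_isothermal ≈ 2.31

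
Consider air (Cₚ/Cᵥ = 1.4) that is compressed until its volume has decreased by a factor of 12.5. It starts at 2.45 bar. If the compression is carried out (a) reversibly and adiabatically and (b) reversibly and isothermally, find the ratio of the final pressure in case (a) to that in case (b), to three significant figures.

P_adiabatic / P_isothermal ≈ 2.75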